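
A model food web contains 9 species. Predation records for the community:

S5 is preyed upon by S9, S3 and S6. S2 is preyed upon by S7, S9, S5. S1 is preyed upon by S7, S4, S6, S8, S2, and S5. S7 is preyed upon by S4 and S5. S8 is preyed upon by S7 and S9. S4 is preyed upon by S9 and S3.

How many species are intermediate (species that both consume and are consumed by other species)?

Intermediate species (has both prey and predators): S2, S8, S7, S4, S5.
Count: 5.

5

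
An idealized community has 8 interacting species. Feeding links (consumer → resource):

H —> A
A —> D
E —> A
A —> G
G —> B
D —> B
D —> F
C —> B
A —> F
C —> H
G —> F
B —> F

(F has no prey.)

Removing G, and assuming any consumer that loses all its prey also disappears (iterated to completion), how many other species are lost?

0

Remove G.
Every predator of it retains at least one other prey: A still has F, D.
No consumer loses all prey, so no secondary extinctions occur.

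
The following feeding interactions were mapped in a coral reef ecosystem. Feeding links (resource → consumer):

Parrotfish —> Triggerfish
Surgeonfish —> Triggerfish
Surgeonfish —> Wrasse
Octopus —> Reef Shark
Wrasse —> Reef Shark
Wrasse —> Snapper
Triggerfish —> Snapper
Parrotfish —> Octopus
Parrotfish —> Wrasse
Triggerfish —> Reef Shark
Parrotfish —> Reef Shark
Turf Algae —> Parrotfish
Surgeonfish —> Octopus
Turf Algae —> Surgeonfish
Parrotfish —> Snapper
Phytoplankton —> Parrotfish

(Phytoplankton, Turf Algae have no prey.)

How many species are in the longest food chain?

One longest chain: Turf Algae → Surgeonfish → Triggerfish → Snapper.
It has 4 species and 3 links.

4 species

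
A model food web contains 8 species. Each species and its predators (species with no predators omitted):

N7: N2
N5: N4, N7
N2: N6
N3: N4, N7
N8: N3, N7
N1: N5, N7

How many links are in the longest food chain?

4 links

One longest chain: N1 → N5 → N7 → N2 → N6.
It has 5 species and 4 links.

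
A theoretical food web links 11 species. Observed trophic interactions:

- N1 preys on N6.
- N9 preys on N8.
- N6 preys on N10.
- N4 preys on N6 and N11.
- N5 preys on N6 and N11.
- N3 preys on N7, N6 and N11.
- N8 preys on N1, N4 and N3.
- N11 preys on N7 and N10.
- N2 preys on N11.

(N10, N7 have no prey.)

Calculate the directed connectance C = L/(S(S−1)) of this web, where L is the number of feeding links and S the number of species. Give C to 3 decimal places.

The web has S = 11 species and L = 16 feeding links.
C = L / (S(S−1)) = 16 / 110 = 0.1455 ≈ 0.145.

C = 0.145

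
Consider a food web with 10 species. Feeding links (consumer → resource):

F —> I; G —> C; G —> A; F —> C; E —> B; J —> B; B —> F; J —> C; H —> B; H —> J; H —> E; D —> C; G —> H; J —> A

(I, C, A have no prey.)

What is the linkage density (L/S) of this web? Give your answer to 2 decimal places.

L/S = 1.40

There are L = 14 links among S = 10 species.
L/S = 14/10 = 1.4000 ≈ 1.40.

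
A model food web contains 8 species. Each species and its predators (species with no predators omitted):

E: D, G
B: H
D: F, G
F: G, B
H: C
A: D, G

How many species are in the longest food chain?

6 species

One longest chain: E → D → F → B → H → C.
It has 6 species and 5 links.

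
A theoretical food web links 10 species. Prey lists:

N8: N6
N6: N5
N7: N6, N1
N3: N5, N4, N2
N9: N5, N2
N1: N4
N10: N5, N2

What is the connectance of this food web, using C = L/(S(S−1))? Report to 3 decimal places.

The web has S = 10 species and L = 12 feeding links.
C = L / (S(S−1)) = 12 / 90 = 0.1333 ≈ 0.133.

C = 0.133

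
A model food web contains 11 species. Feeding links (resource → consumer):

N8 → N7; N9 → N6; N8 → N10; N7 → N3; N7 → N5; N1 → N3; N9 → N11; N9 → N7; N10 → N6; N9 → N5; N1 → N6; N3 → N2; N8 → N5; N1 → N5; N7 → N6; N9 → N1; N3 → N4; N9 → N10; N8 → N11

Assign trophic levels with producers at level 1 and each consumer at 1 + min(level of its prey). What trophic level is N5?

N9 is a producer → level 1.
N5 eats N9 → level 2.

Trophic level 2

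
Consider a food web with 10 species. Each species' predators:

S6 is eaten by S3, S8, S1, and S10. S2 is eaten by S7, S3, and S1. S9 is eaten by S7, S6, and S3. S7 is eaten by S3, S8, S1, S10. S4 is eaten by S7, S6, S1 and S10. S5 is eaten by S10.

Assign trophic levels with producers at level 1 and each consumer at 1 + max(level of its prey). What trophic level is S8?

S4 is a producer → level 1.
S7 eats S4 (level 1); other prey at levels: S2 1, S9 1 → level 2.
S8 eats S7 (level 2); other prey at levels: S6 2 → level 3.

Trophic level 3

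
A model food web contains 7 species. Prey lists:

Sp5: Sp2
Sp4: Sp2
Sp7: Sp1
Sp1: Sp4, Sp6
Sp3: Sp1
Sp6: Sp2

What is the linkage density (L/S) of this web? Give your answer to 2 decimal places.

L/S = 1.00

There are L = 7 links among S = 7 species.
L/S = 7/7 = 1.0000 ≈ 1.00.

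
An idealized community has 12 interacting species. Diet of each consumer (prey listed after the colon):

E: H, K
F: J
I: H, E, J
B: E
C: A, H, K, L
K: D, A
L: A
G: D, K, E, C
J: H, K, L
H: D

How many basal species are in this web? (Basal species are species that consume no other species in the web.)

Basal species (no prey listed): D, A.
Count: 2.

2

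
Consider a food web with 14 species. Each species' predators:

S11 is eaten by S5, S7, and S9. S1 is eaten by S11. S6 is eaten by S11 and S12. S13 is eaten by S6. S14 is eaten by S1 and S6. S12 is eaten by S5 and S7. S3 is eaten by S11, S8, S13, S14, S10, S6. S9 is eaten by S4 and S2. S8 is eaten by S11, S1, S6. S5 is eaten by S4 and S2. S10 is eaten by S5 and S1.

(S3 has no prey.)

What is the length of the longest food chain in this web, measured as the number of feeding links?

5 links

One longest chain: S3 → S8 → S6 → S11 → S5 → S2.
It has 6 species and 5 links.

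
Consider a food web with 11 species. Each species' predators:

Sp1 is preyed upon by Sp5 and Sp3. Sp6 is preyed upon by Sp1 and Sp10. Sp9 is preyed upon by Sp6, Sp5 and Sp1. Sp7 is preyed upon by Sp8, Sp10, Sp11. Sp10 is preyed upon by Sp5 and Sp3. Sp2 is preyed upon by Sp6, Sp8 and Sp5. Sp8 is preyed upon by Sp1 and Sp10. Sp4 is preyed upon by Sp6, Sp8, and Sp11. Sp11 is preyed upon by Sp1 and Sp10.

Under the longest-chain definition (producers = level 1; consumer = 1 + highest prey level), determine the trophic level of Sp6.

Trophic level 2

Sp4 is a producer → level 1.
Sp6 eats Sp4 (level 1); other prey at levels: Sp9 1, Sp2 1 → level 2.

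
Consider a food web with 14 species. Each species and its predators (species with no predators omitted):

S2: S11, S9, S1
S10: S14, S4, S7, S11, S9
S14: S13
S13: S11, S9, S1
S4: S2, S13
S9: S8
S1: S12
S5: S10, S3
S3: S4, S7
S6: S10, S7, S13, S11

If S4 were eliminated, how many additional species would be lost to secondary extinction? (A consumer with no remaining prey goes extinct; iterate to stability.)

1

Remove S4.
Round 1: S2 (all prey gone) → extinct.
No further losses. Total secondary extinctions: 1.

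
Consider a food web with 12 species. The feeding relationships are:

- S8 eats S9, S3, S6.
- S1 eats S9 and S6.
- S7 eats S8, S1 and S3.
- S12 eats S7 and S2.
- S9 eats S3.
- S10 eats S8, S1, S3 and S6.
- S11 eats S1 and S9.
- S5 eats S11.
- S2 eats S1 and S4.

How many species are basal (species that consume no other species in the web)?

Basal species (no prey listed): S6, S4, S3.
Count: 3.

3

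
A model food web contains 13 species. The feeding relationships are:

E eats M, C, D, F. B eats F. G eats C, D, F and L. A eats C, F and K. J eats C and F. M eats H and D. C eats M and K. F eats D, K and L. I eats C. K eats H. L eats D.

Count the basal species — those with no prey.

2

Basal species (no prey listed): D, H.
Count: 2.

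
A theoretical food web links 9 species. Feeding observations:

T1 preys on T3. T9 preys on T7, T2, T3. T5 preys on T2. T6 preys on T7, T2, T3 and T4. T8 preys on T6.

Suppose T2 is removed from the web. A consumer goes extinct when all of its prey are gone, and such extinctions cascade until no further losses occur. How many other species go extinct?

1

Remove T2.
Round 1: T5 (all prey gone) → extinct.
No further losses. Total secondary extinctions: 1.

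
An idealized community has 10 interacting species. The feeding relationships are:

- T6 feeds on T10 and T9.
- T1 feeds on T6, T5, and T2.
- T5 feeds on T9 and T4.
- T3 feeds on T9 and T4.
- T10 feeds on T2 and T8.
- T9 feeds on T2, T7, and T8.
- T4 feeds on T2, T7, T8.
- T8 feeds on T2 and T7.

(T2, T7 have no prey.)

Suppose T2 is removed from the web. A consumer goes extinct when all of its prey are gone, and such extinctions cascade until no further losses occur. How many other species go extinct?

0

Remove T2.
Every predator of it retains at least one other prey: T8 still has T7; T9 still has T7, T8; T10 still has T8; T4 still has T7, T8; T1 still has T6, T5.
No consumer loses all prey, so no secondary extinctions occur.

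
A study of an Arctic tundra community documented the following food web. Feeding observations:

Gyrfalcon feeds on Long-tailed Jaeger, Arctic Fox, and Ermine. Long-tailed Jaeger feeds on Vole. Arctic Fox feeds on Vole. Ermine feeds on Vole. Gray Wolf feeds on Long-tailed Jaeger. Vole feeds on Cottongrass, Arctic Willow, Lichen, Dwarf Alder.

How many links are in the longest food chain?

3 links

One longest chain: Dwarf Alder → Vole → Long-tailed Jaeger → Gray Wolf.
It has 4 species and 3 links.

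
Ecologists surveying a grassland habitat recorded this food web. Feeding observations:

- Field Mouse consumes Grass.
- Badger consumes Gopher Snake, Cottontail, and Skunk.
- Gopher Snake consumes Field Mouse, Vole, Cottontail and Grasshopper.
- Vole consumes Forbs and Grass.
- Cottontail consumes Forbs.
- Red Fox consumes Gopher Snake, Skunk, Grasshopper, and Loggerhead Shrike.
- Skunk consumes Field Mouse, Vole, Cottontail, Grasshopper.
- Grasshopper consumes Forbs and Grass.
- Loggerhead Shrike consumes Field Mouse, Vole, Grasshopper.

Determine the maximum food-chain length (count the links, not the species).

3 links

One longest chain: Forbs → Vole → Skunk → Badger.
It has 4 species and 3 links.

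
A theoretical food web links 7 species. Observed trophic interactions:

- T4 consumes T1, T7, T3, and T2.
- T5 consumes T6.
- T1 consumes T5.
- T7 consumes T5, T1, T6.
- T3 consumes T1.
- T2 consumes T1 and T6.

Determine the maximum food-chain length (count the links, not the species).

4 links

One longest chain: T6 → T5 → T1 → T3 → T4.
It has 5 species and 4 links.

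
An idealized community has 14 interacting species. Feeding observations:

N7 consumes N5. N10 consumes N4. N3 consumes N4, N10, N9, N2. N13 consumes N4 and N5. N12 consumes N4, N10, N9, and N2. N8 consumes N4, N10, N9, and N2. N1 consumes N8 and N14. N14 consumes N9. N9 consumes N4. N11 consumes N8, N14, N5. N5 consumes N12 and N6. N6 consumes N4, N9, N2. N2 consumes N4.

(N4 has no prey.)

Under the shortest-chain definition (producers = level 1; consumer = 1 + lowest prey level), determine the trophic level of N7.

Trophic level 4

N4 is a producer → level 1.
N12 eats N4 → level 2.
N5 eats N12 → level 3.
N7 eats N5 → level 4.
No prey of N7 is below level 3, so 4 is the minimum.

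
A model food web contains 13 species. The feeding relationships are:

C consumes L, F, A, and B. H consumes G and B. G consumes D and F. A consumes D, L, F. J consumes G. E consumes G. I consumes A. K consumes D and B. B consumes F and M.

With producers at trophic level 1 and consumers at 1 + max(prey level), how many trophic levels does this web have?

Producers (level 1): D, L, F, M.
D → G → E gives E level 3.
No species has a prey at level 3, so no species reaches level 4.

3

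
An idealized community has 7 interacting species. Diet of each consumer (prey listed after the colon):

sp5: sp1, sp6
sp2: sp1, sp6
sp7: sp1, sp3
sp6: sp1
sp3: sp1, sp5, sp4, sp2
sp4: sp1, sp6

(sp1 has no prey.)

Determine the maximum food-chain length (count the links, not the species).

4 links

One longest chain: sp1 → sp6 → sp5 → sp3 → sp7.
It has 5 species and 4 links.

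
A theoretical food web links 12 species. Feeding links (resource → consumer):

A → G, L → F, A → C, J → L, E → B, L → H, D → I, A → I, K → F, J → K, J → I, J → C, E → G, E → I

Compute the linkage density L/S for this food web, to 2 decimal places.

L/S = 1.17

There are L = 14 links among S = 12 species.
L/S = 14/12 = 1.1667 ≈ 1.17.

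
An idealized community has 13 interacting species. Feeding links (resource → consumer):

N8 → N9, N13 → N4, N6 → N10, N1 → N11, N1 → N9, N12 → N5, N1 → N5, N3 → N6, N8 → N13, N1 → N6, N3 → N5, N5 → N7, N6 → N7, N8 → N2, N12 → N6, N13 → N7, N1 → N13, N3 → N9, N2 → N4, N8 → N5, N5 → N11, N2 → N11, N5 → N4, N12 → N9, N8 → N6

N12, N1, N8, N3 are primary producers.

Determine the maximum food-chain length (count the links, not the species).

2 links

One longest chain: N12 → N5 → N7.
It has 3 species and 2 links.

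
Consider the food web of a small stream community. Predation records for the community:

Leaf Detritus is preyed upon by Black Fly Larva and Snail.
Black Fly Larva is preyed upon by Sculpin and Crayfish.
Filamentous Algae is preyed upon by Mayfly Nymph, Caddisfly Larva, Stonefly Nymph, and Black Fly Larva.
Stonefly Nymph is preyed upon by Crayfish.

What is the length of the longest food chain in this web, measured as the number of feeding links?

2 links

One longest chain: Filamentous Algae → Black Fly Larva → Sculpin.
It has 3 species and 2 links.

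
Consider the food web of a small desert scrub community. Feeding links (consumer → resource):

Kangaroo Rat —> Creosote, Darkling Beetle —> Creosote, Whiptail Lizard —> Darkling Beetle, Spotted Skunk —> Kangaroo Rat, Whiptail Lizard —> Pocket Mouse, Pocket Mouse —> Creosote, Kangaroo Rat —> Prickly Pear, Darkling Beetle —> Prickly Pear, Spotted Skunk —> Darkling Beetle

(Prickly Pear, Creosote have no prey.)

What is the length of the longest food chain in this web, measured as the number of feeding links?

One longest chain: Creosote → Pocket Mouse → Whiptail Lizard.
It has 3 species and 2 links.

2 links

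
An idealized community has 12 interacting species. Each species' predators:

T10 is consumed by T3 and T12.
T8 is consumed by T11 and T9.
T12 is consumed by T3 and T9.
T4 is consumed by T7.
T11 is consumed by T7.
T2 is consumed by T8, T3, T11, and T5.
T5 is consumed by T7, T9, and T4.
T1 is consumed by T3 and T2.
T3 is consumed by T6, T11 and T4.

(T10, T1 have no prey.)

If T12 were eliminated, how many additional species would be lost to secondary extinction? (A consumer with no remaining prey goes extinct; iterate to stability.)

Remove T12.
Every predator of it retains at least one other prey: T3 still has T10, T1, T2; T9 still has T5, T8.
No consumer loses all prey, so no secondary extinctions occur.

0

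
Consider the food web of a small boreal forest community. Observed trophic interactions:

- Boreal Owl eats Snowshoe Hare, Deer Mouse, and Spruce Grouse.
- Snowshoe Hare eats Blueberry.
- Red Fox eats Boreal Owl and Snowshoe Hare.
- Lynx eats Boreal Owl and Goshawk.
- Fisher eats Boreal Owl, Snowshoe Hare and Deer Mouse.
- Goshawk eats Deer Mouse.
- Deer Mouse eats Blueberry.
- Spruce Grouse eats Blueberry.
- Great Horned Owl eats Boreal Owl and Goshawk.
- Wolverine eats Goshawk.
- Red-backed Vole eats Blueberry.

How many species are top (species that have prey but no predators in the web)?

6

Top species (has prey, but nothing eats it): Red-backed Vole, Red Fox, Wolverine, Fisher, Lynx, Great Horned Owl.
Count: 6.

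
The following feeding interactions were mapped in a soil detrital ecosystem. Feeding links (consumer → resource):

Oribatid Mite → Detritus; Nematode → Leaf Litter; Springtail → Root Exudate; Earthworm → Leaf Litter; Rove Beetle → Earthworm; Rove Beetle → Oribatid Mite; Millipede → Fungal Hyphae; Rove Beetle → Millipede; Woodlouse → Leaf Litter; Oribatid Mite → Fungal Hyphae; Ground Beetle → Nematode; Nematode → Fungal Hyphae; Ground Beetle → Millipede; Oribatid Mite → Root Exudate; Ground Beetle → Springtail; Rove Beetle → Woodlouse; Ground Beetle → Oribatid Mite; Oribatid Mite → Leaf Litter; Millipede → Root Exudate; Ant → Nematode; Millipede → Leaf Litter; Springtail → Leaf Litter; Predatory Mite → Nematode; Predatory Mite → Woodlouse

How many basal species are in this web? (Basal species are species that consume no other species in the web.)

4

Basal species (no prey listed): Fungal Hyphae, Leaf Litter, Root Exudate, Detritus.
Count: 4.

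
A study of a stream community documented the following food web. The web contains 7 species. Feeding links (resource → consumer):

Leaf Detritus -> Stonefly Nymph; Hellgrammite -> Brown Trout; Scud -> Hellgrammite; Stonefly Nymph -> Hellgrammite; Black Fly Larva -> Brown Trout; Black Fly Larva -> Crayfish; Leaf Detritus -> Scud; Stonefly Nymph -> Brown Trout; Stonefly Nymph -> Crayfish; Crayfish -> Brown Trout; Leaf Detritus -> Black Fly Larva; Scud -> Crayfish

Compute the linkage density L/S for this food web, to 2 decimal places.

There are L = 12 links among S = 7 species.
L/S = 12/7 = 1.7143 ≈ 1.71.

L/S = 1.71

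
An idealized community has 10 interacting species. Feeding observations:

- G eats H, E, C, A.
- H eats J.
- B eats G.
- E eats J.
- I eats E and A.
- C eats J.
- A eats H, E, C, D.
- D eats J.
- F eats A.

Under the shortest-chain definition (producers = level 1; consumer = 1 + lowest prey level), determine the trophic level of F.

Trophic level 4

J is a producer → level 1.
C eats J → level 2.
A eats C → level 3.
F eats A → level 4.
No prey of F is below level 3, so 4 is the minimum.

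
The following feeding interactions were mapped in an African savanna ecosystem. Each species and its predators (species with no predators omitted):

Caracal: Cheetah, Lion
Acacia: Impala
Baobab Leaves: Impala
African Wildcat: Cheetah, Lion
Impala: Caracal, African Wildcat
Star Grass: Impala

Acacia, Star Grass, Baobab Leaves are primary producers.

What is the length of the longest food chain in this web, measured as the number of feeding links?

3 links

One longest chain: Acacia → Impala → Caracal → Cheetah.
It has 4 species and 3 links.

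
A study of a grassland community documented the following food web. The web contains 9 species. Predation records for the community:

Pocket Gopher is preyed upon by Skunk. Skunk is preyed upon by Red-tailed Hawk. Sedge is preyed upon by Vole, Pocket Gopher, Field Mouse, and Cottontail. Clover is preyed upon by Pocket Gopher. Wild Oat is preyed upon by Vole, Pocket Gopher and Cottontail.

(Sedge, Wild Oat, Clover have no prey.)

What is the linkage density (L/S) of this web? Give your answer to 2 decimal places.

L/S = 1.11

There are L = 10 links among S = 9 species.
L/S = 10/9 = 1.1111 ≈ 1.11.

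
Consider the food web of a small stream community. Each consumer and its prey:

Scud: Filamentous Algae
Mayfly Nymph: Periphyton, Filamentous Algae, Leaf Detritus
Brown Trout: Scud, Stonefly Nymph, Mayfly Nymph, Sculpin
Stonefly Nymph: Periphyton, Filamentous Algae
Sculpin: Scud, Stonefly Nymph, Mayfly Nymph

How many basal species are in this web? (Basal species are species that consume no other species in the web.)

Basal species (no prey listed): Periphyton, Filamentous Algae, Leaf Detritus.
Count: 3.

3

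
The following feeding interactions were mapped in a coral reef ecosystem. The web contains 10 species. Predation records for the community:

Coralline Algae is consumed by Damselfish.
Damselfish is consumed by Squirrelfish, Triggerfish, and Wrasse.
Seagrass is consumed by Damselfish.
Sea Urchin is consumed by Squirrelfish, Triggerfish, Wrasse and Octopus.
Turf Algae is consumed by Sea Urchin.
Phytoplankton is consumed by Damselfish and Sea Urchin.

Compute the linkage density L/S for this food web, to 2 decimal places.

There are L = 12 links among S = 10 species.
L/S = 12/10 = 1.2000 ≈ 1.20.

L/S = 1.20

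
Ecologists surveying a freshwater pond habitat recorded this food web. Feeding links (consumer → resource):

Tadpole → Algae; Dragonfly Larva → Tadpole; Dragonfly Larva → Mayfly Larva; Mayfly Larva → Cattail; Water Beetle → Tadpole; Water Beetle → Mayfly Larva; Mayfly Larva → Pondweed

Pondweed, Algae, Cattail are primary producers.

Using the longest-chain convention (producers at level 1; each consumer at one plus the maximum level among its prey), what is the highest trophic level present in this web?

3

Producers (level 1): Pondweed, Algae, Cattail.
Algae → Tadpole → Water Beetle gives Water Beetle level 3.
No species has a prey at level 3, so no species reaches level 4.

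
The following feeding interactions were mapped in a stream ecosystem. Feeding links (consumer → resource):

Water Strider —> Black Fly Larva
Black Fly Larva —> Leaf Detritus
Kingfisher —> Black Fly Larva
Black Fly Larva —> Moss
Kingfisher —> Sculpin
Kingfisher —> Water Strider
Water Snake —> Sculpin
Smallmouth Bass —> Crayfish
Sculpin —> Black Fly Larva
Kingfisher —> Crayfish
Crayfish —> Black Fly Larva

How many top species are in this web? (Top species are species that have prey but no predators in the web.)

Top species (has prey, but nothing eats it): Water Snake, Kingfisher, Smallmouth Bass.
Count: 3.

3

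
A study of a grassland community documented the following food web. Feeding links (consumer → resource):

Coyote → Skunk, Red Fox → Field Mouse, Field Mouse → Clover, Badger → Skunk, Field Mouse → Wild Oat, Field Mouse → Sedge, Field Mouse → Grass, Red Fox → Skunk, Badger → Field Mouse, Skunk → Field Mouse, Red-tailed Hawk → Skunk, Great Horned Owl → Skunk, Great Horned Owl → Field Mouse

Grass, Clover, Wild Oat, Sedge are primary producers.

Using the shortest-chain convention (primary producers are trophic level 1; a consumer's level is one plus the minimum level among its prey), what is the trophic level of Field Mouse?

Trophic level 2

Grass is a producer → level 1.
Field Mouse eats Grass → level 2.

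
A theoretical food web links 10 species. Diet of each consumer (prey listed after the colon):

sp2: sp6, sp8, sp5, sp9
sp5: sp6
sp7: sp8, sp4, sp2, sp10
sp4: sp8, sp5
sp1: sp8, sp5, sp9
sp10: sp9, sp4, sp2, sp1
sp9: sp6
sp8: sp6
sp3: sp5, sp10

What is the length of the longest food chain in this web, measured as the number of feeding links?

One longest chain: sp6 → sp8 → sp4 → sp10 → sp7.
It has 5 species and 4 links.

4 links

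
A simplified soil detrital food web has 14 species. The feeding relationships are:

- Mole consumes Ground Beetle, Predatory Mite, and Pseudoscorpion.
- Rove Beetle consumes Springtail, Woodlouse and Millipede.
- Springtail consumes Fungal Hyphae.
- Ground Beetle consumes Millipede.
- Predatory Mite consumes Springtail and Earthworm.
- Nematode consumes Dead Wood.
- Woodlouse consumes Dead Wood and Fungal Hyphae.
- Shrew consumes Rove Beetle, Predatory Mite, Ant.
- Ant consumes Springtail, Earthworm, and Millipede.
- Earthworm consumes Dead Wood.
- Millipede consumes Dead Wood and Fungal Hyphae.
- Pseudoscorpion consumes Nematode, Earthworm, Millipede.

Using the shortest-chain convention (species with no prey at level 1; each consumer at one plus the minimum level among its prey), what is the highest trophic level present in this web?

4

Basal resources (level 1): Fungal Hyphae, Dead Wood.
Following each consumer down to its lowest-level prey: Dead Wood → Earthworm → Pseudoscorpion → Mole (levels 1 through 4).
All prey of Mole (Pseudoscorpion 3, Predatory Mite 3, Ground Beetle 3) are at level 3 or above, so Mole is at level 1 + 3 = 4.
Every consumer has at least one prey at level 3 or below, so none exceeds level 4.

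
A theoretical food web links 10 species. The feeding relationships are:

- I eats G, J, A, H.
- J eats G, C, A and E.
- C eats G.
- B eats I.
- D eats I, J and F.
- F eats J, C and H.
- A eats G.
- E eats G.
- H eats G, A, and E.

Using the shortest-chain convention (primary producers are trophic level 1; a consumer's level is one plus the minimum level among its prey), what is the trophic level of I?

Trophic level 2

G is a producer → level 1.
I eats G → level 2.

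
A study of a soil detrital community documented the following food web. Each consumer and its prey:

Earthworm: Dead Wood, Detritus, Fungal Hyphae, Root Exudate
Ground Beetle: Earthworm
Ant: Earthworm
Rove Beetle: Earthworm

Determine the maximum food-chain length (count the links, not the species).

One longest chain: Dead Wood → Earthworm → Ground Beetle.
It has 3 species and 2 links.

2 links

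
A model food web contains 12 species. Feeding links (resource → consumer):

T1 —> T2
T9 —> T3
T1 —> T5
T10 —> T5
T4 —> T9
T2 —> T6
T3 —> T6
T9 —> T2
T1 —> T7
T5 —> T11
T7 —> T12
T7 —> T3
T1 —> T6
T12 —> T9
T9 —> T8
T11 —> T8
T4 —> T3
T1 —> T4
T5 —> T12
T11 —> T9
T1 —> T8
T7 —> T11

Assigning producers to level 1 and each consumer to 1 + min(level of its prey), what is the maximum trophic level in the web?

3

Producers (level 1): T10, T1.
Following each consumer down to its lowest-level prey: T1 → T7 → T3 (levels 1 through 3).
All prey of T3 (T7 2, T4 2, T9 3) are at level 2 or above, so T3 is at level 1 + 2 = 3.
Every consumer has at least one prey at level 2 or below, so none exceeds level 3.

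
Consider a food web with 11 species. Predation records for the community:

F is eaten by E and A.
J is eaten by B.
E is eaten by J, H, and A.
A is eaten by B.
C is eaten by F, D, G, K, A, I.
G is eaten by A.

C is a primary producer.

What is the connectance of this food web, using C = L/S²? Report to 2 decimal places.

The web has S = 11 species and L = 14 feeding links.
C = L / S² = 14 / 121 = 0.1157 ≈ 0.12.

C = 0.12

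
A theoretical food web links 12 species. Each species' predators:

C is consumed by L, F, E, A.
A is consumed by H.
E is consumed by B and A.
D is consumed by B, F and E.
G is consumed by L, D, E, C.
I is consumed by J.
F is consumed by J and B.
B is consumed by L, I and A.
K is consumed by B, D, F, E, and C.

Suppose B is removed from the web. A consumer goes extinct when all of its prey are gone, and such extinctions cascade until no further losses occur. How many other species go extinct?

1

Remove B.
Round 1: I (all prey gone) → extinct.
No further losses. Total secondary extinctions: 1.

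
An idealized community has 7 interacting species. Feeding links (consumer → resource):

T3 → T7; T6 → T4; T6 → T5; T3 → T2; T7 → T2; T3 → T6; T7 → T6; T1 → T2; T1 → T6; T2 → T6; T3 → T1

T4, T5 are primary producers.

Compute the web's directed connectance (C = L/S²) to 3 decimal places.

The web has S = 7 species and L = 11 feeding links.
C = L / S² = 11 / 49 = 0.2245 ≈ 0.224.

C = 0.224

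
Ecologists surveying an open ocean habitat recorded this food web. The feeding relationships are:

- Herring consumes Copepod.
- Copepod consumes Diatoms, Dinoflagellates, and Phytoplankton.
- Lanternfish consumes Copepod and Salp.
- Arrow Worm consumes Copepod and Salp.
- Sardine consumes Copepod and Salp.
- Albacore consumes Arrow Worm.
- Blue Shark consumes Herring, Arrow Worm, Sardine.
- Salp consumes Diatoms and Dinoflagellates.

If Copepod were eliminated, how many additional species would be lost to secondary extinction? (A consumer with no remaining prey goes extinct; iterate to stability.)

Remove Copepod.
Round 1: Herring (all prey gone) → extinct.
No further losses. Total secondary extinctions: 1.

1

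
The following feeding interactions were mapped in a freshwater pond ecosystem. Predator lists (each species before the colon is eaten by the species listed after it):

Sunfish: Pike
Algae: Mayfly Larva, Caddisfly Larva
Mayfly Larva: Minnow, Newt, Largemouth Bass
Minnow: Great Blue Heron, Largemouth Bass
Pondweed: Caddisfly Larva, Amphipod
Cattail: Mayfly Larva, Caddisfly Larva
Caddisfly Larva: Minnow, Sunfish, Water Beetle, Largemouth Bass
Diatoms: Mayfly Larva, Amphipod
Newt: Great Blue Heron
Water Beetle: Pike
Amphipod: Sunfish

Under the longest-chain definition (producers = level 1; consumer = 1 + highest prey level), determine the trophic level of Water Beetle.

Trophic level 3

Cattail is a producer → level 1.
Caddisfly Larva eats Cattail (level 1); other prey at levels: Algae 1, Pondweed 1 → level 2.
Water Beetle eats Caddisfly Larva → level 3.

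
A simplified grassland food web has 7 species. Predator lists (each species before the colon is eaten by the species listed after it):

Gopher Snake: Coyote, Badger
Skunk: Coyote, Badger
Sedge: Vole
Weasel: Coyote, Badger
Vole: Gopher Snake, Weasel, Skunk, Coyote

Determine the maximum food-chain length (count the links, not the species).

One longest chain: Sedge → Vole → Gopher Snake → Coyote.
It has 4 species and 3 links.

3 links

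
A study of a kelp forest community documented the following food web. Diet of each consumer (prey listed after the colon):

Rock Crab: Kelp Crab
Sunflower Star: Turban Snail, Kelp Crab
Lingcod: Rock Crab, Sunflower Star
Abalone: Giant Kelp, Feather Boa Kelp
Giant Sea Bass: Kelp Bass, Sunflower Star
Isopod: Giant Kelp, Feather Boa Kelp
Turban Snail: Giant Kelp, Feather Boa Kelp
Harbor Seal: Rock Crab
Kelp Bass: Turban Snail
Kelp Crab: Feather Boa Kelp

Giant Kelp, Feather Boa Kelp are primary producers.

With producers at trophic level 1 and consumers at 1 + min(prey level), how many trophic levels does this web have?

Producers (level 1): Giant Kelp, Feather Boa Kelp.
Following each consumer down to its lowest-level prey: Giant Kelp → Turban Snail → Sunflower Star → Lingcod (levels 1 through 4).
All prey of Lingcod (Sunflower Star 3, Rock Crab 3) are at level 3 or above, so Lingcod is at level 1 + 3 = 4.
Every consumer has at least one prey at level 3 or below, so none exceeds level 4.

4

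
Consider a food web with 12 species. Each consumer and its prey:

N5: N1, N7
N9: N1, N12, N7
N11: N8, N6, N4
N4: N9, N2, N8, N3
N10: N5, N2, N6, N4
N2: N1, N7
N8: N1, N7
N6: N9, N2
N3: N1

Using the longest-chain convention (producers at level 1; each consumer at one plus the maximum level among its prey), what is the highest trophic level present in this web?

Producers (level 1): N1, N12, N7.
N1 → N9 → N6 → N11 gives N11 level 4.
No species has a prey at level 4, so no species reaches level 5.

4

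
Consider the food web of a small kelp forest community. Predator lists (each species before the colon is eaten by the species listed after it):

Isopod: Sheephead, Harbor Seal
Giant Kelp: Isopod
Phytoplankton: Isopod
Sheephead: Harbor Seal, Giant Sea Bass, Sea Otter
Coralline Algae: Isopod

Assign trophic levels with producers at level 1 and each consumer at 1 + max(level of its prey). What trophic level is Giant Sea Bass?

Phytoplankton is a producer → level 1.
Isopod eats Phytoplankton (level 1); other prey at levels: Coralline Algae 1, Giant Kelp 1 → level 2.
Sheephead eats Isopod → level 3.
Giant Sea Bass eats Sheephead → level 4.

Trophic level 4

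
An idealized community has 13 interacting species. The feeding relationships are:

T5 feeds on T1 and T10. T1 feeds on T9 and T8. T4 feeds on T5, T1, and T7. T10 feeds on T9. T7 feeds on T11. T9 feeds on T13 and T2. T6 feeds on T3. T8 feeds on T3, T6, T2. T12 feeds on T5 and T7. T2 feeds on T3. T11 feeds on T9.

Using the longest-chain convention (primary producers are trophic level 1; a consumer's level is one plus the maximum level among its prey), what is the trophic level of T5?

T3 is a producer → level 1.
T2 eats T3 → level 2.
T9 eats T2 (level 2); other prey at levels: T13 1 → level 3.
T10 eats T9 → level 4.
T5 eats T10 (level 4); other prey at levels: T1 4 → level 5.

Trophic level 5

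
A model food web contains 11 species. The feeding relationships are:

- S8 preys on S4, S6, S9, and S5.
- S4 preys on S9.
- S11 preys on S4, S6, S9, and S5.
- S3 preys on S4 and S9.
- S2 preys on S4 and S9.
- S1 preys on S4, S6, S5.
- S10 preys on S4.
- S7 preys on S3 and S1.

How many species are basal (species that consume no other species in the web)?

3

Basal species (no prey listed): S5, S9, S6.
Count: 3.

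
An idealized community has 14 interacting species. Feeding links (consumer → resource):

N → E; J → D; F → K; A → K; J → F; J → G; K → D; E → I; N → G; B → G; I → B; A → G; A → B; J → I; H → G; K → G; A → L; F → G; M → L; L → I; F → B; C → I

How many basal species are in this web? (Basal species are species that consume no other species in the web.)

Basal species (no prey listed): D, G.
Count: 2.

2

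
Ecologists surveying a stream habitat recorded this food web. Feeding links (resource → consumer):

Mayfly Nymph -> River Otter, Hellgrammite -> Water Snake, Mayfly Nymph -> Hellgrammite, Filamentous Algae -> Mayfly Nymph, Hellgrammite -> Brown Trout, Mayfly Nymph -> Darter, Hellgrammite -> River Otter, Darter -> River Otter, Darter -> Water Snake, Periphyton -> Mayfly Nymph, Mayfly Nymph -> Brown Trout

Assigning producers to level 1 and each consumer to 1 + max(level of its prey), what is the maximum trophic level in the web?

4

Producers (level 1): Periphyton, Filamentous Algae.
Periphyton → Mayfly Nymph → Hellgrammite → Brown Trout gives Brown Trout level 4.
No species has a prey at level 4, so no species reaches level 5.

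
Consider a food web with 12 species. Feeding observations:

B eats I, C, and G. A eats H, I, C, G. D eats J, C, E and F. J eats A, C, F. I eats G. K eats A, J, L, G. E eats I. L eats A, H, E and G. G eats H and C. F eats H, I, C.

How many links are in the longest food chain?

5 links

One longest chain: C → G → I → A → J → D.
It has 6 species and 5 links.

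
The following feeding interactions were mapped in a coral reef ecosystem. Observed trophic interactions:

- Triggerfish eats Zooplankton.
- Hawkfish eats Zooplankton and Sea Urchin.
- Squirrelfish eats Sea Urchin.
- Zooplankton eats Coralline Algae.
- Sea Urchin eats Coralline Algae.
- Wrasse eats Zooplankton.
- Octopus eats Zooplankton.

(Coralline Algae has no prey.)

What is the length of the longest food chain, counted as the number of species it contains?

One longest chain: Coralline Algae → Zooplankton → Octopus.
It has 3 species and 2 links.

3 species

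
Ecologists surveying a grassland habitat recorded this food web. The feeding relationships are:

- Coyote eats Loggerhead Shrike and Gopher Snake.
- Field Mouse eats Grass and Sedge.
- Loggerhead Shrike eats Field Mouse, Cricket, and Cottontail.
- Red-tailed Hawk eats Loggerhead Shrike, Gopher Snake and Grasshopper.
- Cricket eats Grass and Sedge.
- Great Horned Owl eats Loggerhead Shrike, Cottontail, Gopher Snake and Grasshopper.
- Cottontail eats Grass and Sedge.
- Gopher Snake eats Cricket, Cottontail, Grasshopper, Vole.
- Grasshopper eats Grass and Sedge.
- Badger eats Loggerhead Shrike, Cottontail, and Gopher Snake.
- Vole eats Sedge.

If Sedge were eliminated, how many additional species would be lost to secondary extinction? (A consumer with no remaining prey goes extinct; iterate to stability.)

1

Remove Sedge.
Round 1: Vole (all prey gone) → extinct.
No further losses. Total secondary extinctions: 1.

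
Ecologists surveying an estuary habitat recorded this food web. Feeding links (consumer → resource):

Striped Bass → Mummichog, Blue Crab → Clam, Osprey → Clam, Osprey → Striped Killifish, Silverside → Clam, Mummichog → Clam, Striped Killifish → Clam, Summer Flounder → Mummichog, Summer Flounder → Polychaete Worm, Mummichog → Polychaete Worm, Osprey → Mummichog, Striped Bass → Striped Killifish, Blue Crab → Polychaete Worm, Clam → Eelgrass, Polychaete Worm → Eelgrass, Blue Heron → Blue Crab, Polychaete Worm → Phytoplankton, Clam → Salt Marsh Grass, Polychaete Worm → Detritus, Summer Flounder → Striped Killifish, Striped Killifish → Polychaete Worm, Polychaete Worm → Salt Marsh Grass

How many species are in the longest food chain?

4 species

One longest chain: Eelgrass → Clam → Striped Killifish → Osprey.
It has 4 species and 3 links.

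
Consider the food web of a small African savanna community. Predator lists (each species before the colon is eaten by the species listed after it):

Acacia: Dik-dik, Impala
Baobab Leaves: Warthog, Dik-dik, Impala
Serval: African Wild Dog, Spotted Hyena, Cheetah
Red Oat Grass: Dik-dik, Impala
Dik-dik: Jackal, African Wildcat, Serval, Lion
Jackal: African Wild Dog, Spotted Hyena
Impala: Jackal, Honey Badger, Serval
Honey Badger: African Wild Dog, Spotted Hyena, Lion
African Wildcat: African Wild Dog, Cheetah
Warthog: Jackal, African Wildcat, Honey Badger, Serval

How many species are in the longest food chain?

One longest chain: Baobab Leaves → Warthog → Honey Badger → African Wild Dog.
It has 4 species and 3 links.

4 species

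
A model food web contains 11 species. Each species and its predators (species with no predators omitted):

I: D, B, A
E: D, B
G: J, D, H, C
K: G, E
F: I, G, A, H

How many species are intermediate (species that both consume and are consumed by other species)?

Intermediate species (has both prey and predators): I, G, E.
Count: 3.

3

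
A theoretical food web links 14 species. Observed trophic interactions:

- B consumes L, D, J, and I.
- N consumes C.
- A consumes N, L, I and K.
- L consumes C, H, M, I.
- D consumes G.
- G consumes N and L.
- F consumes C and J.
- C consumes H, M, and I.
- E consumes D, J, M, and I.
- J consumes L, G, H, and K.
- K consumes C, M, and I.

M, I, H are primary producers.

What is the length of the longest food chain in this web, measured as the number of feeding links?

5 links

One longest chain: M → C → N → G → J → F.
It has 6 species and 5 links.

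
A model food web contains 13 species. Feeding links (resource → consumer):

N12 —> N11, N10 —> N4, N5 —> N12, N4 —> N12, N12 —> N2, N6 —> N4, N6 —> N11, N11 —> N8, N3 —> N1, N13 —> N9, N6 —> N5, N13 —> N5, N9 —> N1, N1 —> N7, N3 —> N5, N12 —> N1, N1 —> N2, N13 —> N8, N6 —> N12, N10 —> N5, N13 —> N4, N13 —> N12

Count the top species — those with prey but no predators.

Top species (has prey, but nothing eats it): N2, N7, N8.
Count: 3.

3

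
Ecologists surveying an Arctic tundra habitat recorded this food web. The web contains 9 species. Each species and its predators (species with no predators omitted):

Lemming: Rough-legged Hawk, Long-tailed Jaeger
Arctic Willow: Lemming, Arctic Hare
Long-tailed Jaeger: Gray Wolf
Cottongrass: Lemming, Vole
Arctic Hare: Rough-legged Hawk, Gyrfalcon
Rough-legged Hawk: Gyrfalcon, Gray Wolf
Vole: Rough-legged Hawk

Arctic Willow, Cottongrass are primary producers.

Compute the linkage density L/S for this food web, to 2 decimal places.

There are L = 12 links among S = 9 species.
L/S = 12/9 = 1.3333 ≈ 1.33.

L/S = 1.33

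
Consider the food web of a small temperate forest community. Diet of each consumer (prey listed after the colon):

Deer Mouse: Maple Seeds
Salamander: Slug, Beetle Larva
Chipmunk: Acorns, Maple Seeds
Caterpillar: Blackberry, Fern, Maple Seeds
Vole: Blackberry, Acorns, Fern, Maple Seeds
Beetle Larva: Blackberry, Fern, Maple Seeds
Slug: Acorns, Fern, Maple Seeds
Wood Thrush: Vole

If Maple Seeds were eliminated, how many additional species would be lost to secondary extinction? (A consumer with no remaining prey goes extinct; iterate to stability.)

1

Remove Maple Seeds.
Round 1: Deer Mouse (all prey gone) → extinct.
No further losses. Total secondary extinctions: 1.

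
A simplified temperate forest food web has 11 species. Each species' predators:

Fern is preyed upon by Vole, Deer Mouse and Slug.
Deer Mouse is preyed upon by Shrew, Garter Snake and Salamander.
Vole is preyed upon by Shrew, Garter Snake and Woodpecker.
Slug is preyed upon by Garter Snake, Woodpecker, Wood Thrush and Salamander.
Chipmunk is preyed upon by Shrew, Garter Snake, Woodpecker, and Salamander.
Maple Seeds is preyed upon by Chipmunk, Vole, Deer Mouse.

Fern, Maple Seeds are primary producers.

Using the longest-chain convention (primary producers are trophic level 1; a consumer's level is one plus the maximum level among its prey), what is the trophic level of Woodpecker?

Fern is a producer → level 1.
Slug eats Fern → level 2.
Woodpecker eats Slug (level 2); other prey at levels: Chipmunk 2, Vole 2 → level 3.

Trophic level 3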